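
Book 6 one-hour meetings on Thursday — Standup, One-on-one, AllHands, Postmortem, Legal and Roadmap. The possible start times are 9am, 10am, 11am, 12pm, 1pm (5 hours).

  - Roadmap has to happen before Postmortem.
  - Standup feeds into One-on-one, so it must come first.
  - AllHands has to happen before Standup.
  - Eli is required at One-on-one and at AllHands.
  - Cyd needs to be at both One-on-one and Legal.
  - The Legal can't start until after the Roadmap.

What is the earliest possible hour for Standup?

Precedence pushes Standup to at least 10am; downstream work caps Standup at 12pm.
Standup at 10am is achievable: Roadmap -> 9am; Postmortem -> 10am; AllHands -> 9am; One-on-one -> 11am; Legal -> 10am; Standup -> 10am.

10am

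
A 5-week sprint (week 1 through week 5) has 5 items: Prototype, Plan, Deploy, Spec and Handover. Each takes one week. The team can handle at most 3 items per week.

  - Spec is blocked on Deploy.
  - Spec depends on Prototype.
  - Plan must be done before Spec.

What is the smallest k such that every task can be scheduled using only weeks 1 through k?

2 weeks

The precedence chain requires at least 2 distinct weeks.
With at most 3 per week and 5 tasks, at least 2 weeks are needed.
2 works (last occupied week: week 2): for example Prototype=week 1; Plan=week 1; Handover=week 2; Deploy=week 1; Spec=week 2.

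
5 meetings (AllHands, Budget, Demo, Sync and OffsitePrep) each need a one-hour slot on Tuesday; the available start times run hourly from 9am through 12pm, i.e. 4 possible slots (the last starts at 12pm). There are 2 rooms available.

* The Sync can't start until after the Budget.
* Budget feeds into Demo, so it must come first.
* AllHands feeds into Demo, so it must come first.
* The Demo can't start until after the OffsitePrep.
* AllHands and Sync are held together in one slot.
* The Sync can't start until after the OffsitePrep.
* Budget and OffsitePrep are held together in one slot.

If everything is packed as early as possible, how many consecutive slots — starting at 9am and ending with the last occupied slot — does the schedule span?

3

The precedence chain requires at least 3 distinct slots.
With at most 2 per slot and 5 meetings, at least 3 slots are needed.
3 works (last occupied slot: 11am): for example Demo=11am; OffsitePrep=9am; Budget=9am; AllHands=10am; Sync=10am.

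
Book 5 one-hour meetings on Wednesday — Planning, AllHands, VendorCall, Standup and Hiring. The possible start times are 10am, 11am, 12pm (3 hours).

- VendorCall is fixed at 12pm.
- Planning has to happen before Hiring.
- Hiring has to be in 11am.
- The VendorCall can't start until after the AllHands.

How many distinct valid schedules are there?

Splitting on AllHands: it can be 10am (3), 11am (3). Listing each branch's schedules as (Planning, VendorCall, Standup, Hiring):
AllHands=10am: (10am,12pm,10am,11am) (10am,12pm,11am,11am) (10am,12pm,12pm,11am) — 3.
AllHands=11am: (10am,12pm,10am,11am) (10am,12pm,11am,11am) (10am,12pm,12pm,11am) — 3.
Summing: 3 + 3 = 6.

6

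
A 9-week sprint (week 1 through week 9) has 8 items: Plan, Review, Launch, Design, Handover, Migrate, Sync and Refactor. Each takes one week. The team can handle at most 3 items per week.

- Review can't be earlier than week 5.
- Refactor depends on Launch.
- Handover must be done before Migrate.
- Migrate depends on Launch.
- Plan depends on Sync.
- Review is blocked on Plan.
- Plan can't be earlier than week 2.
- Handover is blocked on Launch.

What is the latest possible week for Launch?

Downstream work caps Launch at week 7.
Launch at week 7 is achievable: Design=week 1, Sync=week 1, Refactor=week 8, Migrate=week 9, Review=week 5, Launch=week 7, Plan=week 2, Handover=week 8.

week 7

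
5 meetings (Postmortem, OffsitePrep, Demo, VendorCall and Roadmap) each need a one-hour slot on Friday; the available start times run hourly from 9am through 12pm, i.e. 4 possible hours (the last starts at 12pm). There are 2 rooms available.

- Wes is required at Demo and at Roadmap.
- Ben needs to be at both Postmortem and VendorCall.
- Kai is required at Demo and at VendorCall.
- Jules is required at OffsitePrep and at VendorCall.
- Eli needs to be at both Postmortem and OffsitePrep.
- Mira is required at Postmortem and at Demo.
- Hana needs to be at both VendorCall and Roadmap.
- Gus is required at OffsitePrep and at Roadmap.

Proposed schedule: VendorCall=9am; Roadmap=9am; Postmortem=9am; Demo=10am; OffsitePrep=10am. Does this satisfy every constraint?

Invalid. Ben needs to be at both Postmortem and VendorCall.

There are 2 rooms available — violated.
Kai is required at Demo and at VendorCall — holds.
Ben needs to be at both Postmortem and VendorCall — violated.
Wes is required at Demo and at Roadmap — holds.
Mira is required at Postmortem and at Demo — holds.
Gus is required at OffsitePrep and at Roadmap — holds.
Hana needs to be at both VendorCall and Roadmap — violated.
Jules is required at OffsitePrep and at VendorCall — holds.
Eli needs to be at both Postmortem and OffsitePrep — holds.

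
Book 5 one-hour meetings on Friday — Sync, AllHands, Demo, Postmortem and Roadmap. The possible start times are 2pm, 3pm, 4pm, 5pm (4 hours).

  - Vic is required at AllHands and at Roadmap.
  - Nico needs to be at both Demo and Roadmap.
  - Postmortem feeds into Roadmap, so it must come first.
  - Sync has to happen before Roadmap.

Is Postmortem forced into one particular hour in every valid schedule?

Postmortem can be 2pm (e.g. Demo -> 2pm, AllHands -> 2pm, Postmortem -> 2pm, Sync -> 2pm, Roadmap -> 3pm) or 3pm (e.g. Demo -> 2pm, Sync -> 2pm, Postmortem -> 3pm, AllHands -> 2pm, Roadmap -> 4pm).

No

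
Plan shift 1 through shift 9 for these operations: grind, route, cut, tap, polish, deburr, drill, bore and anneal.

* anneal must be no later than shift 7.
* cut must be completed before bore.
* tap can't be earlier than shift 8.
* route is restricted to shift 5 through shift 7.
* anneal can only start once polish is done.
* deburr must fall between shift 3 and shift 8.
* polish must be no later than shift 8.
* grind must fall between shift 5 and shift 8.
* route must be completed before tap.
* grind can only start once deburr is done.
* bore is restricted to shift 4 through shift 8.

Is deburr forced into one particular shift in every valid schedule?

deburr can be shift 3 (e.g. anneal in shift 2; route in shift 5; drill in shift 1; polish in shift 1; deburr in shift 3; tap in shift 8; grind in shift 5; bore in shift 4; cut in shift 1) or shift 4 (e.g. grind=shift 5; cut=shift 1; polish=shift 1; deburr=shift 4; bore=shift 4; anneal=shift 2; route=shift 5; drill=shift 1; tap=shift 8).

No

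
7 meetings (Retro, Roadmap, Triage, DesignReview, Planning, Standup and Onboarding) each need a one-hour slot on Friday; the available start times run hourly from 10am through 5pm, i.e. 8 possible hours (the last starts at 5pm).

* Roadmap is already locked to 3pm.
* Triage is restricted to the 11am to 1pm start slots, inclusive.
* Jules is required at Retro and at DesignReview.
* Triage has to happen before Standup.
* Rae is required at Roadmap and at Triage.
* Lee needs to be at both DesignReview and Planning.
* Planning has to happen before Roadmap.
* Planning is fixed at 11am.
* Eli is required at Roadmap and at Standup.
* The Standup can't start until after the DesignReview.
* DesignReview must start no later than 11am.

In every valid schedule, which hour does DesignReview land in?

DesignReview's window is 10am–11am.
Planning is fixed at 11am, and DesignReview can't share a hour with Planning.
So DesignReview must be 10am.

10am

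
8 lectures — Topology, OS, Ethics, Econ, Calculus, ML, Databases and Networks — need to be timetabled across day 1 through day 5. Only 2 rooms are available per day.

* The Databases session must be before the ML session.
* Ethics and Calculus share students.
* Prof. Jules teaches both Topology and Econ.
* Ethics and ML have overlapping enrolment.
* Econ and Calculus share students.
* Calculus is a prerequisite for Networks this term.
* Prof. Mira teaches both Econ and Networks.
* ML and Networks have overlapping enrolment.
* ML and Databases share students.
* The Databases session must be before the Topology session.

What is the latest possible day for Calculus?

Downstream work caps Calculus at day 4.
Calculus at day 4 is achievable: Ethics in day 3, Databases in day 1, Calculus in day 4, Econ in day 3, Topology in day 2, ML in day 2, OS in day 1, Networks in day 5.

day 4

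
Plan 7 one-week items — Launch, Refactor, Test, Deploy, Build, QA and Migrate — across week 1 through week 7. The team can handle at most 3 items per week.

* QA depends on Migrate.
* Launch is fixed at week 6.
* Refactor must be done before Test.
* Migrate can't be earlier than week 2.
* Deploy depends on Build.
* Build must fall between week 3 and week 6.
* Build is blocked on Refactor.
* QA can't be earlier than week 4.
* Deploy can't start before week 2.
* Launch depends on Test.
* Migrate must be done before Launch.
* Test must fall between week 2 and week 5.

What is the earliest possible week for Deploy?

week 4

Deploy is available from week 2; precedence pushes Deploy to at least week 4.
Deploy at week 4 is achievable: Migrate=week 2, Deploy=week 4, Build=week 3, Test=week 2, Refactor=week 1, QA=week 4, Launch=week 6.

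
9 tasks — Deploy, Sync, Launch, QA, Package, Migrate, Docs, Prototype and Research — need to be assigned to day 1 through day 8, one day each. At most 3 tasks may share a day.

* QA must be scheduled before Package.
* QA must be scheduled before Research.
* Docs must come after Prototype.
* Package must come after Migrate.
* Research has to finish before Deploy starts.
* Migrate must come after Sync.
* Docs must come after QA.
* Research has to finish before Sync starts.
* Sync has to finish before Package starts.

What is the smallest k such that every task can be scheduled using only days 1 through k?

The precedence chain requires at least 5 distinct days.
With at most 3 per day and 9 tasks, at least 3 days are needed.
5 works (last occupied day: day 5): for example Package -> day 5, Research -> day 2, Deploy -> day 3, QA -> day 1, Launch -> day 1, Sync -> day 3, Migrate -> day 4, Docs -> day 2, Prototype -> day 1.

5 days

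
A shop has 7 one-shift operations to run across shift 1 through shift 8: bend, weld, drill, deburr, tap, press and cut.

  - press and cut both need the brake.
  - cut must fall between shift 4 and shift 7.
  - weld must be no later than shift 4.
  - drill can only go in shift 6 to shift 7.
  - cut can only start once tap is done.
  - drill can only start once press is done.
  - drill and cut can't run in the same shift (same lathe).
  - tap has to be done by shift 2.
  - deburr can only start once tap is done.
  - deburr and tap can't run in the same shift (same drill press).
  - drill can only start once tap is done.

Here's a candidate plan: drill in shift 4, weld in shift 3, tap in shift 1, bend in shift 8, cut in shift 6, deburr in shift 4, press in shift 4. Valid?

Invalid. drill can only go in shift 6 to shift 7.

drill can only start once press is done — violated.
press and cut both need the brake — holds.
drill can only go in shift 6 to shift 7 — violated.
drill and cut can't run in the same shift (same lathe) — holds.
tap has to be done by shift 2 — holds.
deburr and tap can't run in the same shift (same drill press) — holds.
cut must fall between shift 4 and shift 7 — holds.
drill can only start once tap is done — holds.
deburr can only start once tap is done — holds.
cut can only start once tap is done — holds.
weld must be no later than shift 4 — holds.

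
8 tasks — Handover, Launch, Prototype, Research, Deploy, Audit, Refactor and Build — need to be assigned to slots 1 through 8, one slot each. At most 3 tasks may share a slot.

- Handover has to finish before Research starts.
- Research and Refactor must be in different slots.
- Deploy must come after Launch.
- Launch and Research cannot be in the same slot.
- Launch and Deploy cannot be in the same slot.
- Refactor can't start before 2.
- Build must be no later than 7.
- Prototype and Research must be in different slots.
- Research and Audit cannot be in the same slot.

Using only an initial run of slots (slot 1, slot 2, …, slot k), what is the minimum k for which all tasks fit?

The precedence chain requires at least 2 distinct slots.
With at most 3 per slot and 8 tasks, at least 3 slots are needed.
3 works (last occupied slot: 3): for example Audit in 2; Build in 3; Handover in 1; Research in 3; Deploy in 2; Refactor in 2; Launch in 1; Prototype in 1.

3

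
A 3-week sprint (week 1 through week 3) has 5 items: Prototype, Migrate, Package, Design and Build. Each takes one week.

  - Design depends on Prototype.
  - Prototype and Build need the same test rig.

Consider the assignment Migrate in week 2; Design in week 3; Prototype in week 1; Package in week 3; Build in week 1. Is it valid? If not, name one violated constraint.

No — it violates: Prototype and Build need the same test rig

Prototype and Build need the same test rig — violated.
Design depends on Prototype — holds.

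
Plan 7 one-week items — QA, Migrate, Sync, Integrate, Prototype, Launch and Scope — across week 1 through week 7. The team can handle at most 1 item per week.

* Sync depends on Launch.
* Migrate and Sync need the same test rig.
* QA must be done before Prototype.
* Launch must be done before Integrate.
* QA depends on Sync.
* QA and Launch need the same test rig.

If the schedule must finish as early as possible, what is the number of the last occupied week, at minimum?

The precedence chain requires at least 4 distinct weeks.
With at most 1 per week and 7 work items, at least 7 weeks are needed.
7 works (last occupied week: week 7): for example Scope=week 7; Prototype=week 5; Launch=week 1; Migrate=week 6; Sync=week 2; Integrate=week 4; QA=week 3.

7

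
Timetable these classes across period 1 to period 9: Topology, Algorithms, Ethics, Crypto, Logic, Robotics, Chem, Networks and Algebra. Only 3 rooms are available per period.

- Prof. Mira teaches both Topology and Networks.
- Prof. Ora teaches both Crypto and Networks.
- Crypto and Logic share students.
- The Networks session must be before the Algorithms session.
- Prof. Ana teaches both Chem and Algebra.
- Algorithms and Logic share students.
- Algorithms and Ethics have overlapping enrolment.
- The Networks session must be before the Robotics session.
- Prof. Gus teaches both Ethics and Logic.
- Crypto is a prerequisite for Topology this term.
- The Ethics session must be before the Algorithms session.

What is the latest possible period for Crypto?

period 8

Downstream work caps Crypto at period 8.
Crypto at period 8 is achievable: Networks -> period 1, Chem -> period 1, Ethics -> period 1, Logic -> period 3, Topology -> period 9, Robotics -> period 2, Algebra -> period 2, Crypto -> period 8, Algorithms -> period 2.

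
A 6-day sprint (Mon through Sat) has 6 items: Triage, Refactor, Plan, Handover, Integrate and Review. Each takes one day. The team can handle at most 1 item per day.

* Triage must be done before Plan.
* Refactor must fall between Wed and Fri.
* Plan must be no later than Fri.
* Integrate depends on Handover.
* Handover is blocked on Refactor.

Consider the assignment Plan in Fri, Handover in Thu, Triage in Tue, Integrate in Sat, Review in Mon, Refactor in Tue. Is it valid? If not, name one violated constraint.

Integrate depends on Handover — holds.
Refactor must fall between Wed and Fri — violated.
Handover is blocked on Refactor — holds.
The team can handle at most 1 item per day — violated.
Plan must be no later than Fri — holds.
Triage must be done before Plan — holds.

No — it violates: Refactor must fall between Wed and Fri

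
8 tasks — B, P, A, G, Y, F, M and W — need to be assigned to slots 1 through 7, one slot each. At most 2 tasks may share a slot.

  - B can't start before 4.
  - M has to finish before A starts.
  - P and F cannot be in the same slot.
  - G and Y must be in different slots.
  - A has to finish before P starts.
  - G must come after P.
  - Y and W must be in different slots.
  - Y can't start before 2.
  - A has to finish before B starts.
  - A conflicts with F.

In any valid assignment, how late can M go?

4

Downstream work caps M at 4.
M at 4 is achievable: G -> 7, W -> 1, M -> 4, P -> 6, F -> 1, Y -> 2, B -> 6, A -> 5.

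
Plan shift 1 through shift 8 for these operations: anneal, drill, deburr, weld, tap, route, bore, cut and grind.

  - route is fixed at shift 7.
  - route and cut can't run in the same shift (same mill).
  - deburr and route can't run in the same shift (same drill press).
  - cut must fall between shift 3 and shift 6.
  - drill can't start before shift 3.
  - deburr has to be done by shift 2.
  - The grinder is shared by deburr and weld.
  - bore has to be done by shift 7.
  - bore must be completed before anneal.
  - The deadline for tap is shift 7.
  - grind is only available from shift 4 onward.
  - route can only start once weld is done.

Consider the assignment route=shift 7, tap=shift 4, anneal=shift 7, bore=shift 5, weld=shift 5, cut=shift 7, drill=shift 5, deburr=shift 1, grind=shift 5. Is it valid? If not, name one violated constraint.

route can only start once weld is done — holds.
The deadline for tap is shift 7 — holds.
bore has to be done by shift 7 — holds.
cut must fall between shift 3 and shift 6 — violated.
route is fixed at shift 7 — holds.
grind is only available from shift 4 onward — holds.
bore must be completed before anneal — holds.
deburr and route can't run in the same shift (same drill press) — holds.
route and cut can't run in the same shift (same mill) — violated.
drill can't start before shift 3 — holds.
deburr has to be done by shift 2 — holds.
The grinder is shared by deburr and weld — holds.

No. route and cut can't run in the same shift (same mill) is not satisfied.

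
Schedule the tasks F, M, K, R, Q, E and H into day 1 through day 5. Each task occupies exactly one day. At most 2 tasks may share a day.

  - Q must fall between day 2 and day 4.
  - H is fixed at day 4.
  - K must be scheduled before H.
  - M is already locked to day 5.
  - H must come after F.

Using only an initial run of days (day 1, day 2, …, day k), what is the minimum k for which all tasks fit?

5

The precedence chain requires at least 2 distinct days.
With at most 2 per day and 7 tasks, at least 4 days are needed.
M can't be placed before day 5, so the schedule must run through at least day 5.
5 works (last occupied day: day 5): for example Q -> day 2, F -> day 1, K -> day 1, H -> day 4, E -> day 3, R -> day 2, M -> day 5.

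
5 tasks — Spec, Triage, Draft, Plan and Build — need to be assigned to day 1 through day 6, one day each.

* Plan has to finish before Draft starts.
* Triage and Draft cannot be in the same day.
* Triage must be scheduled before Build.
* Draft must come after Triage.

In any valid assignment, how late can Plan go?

day 5

Downstream work caps Plan at day 5.
Plan at day 5 is achievable: Triage=day 1, Draft=day 6, Plan=day 5, Build=day 2, Spec=day 1.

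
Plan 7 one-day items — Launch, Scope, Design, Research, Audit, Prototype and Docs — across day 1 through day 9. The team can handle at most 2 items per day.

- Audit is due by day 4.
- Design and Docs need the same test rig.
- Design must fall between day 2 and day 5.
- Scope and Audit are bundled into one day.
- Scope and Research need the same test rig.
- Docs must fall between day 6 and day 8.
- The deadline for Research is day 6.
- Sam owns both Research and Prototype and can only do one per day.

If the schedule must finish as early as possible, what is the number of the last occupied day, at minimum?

day 6

With at most 2 per day and 7 work items, at least 4 days are needed.
Docs can't be placed before day 6, so the schedule must run through at least day 6.
6 works (last occupied day: day 6): for example Research in day 3; Prototype in day 4; Launch in day 2; Audit in day 1; Design in day 2; Docs in day 6; Scope in day 1.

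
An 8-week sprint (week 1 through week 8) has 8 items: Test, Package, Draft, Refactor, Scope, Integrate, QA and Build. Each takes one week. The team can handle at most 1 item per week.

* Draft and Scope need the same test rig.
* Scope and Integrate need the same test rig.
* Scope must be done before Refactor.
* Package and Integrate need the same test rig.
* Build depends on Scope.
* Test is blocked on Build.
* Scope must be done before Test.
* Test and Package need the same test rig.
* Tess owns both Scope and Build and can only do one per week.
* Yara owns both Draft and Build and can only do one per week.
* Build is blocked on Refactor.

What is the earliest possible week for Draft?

week 1

Draft at week 1 is achievable: Draft in week 1, Package in week 6, Integrate in week 7, Scope in week 2, QA in week 8, Test in week 5, Build in week 4, Refactor in week 3.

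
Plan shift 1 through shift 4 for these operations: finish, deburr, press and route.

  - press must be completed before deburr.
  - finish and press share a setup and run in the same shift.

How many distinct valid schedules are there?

Splitting on finish: it can be shift 1 (12), shift 2 (8), shift 3 (4). Listing each branch's schedules as (deburr, press, route) by shift number:
finish=shift 1: (2,1,1) (2,1,2) (2,1,3) (2,1,4) (3,1,1) (3,1,2) (3,1,3) (3,1,4) (4,1,1) (4,1,2) (4,1,3) (4,1,4) — 12.
finish=shift 2: (3,2,1) (3,2,2) (3,2,3) (3,2,4) (4,2,1) (4,2,2) (4,2,3) (4,2,4) — 8.
finish=shift 3: (4,3,1) (4,3,2) (4,3,3) (4,3,4) — 4.
Summing: 12 + 8 + 4 = 24.

24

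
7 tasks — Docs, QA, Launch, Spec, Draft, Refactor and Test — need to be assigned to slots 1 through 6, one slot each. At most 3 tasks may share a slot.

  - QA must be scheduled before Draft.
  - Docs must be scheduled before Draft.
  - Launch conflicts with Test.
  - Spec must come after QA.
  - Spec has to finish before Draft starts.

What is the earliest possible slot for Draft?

Precedence pushes Draft to at least 3.
Draft at 3 is achievable: Launch in 1; Draft in 3; Refactor in 2; Spec in 2; Test in 2; QA in 1; Docs in 1.

3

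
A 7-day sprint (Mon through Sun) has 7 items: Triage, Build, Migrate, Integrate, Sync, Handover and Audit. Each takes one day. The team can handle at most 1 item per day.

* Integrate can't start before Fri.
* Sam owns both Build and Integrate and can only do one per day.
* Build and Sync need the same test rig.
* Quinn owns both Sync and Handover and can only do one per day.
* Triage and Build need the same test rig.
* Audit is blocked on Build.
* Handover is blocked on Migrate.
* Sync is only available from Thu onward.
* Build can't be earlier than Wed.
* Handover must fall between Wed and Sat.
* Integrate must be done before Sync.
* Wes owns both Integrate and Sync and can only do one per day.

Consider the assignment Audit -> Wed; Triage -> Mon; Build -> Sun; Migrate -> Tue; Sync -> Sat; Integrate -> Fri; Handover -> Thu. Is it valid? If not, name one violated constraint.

Sync is only available from Thu onward — holds.
Handover must fall between Wed and Sat — holds.
Audit is blocked on Build — violated.
Integrate must be done before Sync — holds.
Sam owns both Build and Integrate and can only do one per day — holds.
Triage and Build need the same test rig — holds.
The team can handle at most 1 item per day — holds.
Quinn owns both Sync and Handover and can only do one per day — holds.
Wes owns both Integrate and Sync and can only do one per day — holds.
Build can't be earlier than Wed — holds.
Build and Sync need the same test rig — holds.
Handover is blocked on Migrate — holds.
Integrate can't start before Fri — holds.

Invalid. Audit is blocked on Build.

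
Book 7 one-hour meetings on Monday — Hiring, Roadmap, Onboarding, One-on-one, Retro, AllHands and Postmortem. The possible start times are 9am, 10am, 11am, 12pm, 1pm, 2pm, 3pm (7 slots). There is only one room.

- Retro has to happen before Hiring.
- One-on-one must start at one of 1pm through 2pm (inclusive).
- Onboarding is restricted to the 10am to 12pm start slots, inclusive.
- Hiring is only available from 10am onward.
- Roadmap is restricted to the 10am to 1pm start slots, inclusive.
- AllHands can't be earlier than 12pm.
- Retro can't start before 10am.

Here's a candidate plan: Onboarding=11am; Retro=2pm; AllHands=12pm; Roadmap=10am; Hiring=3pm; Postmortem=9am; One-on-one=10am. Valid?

No — it violates: One-on-one must start at one of 1pm through 2pm (inclusive)

Roadmap is restricted to the 10am to 1pm start slots, inclusive — holds.
AllHands can't be earlier than 12pm — holds.
Hiring is only available from 10am onward — holds.
There is only one room — violated.
One-on-one must start at one of 1pm through 2pm (inclusive) — violated.
Onboarding is restricted to the 10am to 12pm start slots, inclusive — holds.
Retro has to happen before Hiring — holds.
Retro can't start before 10am — holds.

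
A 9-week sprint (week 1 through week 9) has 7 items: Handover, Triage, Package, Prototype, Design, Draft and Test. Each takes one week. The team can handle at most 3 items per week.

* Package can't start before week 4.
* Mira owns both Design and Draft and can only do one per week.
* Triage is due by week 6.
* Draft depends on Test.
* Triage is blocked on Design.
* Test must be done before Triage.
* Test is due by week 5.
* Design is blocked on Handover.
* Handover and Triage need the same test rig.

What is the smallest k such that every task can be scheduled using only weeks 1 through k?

4

The precedence chain requires at least 3 distinct weeks.
With at most 3 per week and 7 tasks, at least 3 weeks are needed.
Package can't be placed before week 4, so the schedule must run through at least week 4.
4 works (last occupied week: week 4): for example Draft in week 3; Prototype in week 1; Package in week 4; Design in week 2; Handover in week 1; Test in week 1; Triage in week 3.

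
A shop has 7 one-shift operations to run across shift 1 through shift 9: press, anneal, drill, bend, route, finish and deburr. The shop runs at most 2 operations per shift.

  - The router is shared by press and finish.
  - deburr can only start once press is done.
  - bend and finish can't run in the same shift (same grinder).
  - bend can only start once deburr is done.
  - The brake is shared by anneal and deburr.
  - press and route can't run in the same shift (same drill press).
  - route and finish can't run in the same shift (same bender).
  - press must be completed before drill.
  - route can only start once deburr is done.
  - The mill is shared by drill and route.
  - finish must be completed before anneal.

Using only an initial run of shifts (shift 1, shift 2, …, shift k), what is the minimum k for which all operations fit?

The precedence chain requires at least 3 distinct shifts.
With at most 2 per shift and 7 operations, at least 4 shifts are needed.
4 works (last occupied shift: shift 4): for example press=shift 1, drill=shift 3, finish=shift 2, bend=shift 4, route=shift 4, deburr=shift 2, anneal=shift 3.

4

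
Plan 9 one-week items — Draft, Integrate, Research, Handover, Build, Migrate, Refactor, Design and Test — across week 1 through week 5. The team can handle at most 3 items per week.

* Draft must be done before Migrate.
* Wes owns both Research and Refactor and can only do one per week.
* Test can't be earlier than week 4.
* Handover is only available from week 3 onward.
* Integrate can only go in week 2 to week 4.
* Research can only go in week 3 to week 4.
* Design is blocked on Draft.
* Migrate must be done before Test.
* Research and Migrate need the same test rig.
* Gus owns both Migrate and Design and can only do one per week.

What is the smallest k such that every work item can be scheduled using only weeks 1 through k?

The precedence chain requires at least 3 distinct weeks.
With at most 3 per week and 9 work items, at least 3 weeks are needed.
Test can't be placed before week 4, so the schedule must run through at least week 4.
4 works (last occupied week: week 4): for example Test in week 4; Migrate in week 2; Research in week 3; Design in week 3; Draft in week 1; Integrate in week 2; Refactor in week 1; Build in week 1; Handover in week 3.

4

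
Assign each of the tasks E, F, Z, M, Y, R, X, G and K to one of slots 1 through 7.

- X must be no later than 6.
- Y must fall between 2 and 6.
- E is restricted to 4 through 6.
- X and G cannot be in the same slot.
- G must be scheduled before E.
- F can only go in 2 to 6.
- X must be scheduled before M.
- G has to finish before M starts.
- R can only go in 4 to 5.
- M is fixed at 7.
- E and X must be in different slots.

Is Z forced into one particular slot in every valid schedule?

No

Z can be 1 (e.g. Y=2, F=2, G=2, X=1, K=1, Z=1, E=4, R=4, M=7) or 2 (e.g. E in 4; M in 7; G in 2; Y in 2; K in 1; X in 1; F in 2; Z in 2; R in 4).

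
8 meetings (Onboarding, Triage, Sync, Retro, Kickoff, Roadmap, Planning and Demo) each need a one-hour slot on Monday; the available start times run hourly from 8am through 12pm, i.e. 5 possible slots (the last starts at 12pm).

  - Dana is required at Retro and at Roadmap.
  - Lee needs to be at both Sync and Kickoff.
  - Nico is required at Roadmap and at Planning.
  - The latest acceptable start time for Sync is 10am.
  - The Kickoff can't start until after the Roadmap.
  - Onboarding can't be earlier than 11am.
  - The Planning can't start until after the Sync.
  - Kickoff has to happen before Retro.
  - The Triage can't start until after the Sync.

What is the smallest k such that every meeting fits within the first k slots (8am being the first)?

4

The precedence chain requires at least 3 distinct slots.
Onboarding can't be placed before 11am — that is slot 4 counting from 8am — so the schedule must run through at least 4 slots.
4 works (last occupied slot: 11am): for example Triage -> 9am; Kickoff -> 9am; Demo -> 8am; Sync -> 8am; Planning -> 9am; Retro -> 10am; Roadmap -> 8am; Onboarding -> 11am.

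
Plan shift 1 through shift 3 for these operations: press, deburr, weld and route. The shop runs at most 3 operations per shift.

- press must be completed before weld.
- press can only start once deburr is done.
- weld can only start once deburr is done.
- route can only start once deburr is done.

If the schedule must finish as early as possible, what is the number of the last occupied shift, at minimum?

The precedence chain requires at least 3 distinct shifts.
With at most 3 per shift and 4 operations, at least 2 shifts are needed.
3 works (last occupied shift: shift 3): for example weld in shift 3; deburr in shift 1; route in shift 2; press in shift 2.

shift 3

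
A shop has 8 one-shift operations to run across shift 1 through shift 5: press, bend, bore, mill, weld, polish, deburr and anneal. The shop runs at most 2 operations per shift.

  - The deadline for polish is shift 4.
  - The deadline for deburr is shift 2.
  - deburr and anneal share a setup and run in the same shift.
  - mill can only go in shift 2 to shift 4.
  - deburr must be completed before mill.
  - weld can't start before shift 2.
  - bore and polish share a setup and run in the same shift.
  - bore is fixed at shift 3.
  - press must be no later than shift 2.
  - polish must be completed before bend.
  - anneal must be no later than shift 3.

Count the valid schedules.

Splitting on press: it can be shift 1 (3), shift 2 (9). Listing each branch's schedules as (bend, bore, mill, weld, polish, deburr, anneal) by shift number:
press=shift 1: (4,3,4,5,3,2,2) (5,3,4,4,3,2,2) (5,3,4,5,3,2,2) — 3.
press=shift 2: (4,3,2,4,3,1,1) (4,3,2,5,3,1,1) (4,3,4,2,3,1,1) (4,3,4,5,3,1,1) (5,3,2,4,3,1,1) (5,3,2,5,3,1,1) (5,3,4,2,3,1,1) (5,3,4,4,3,1,1) (5,3,4,5,3,1,1) — 9.
Summing: 3 + 9 = 12.

12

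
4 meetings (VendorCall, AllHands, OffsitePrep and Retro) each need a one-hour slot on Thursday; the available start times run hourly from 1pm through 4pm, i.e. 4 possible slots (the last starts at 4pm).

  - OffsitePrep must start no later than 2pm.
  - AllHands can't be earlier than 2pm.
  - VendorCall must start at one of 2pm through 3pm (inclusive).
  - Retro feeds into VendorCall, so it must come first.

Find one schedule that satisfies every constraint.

Retro in 1pm, VendorCall in 2pm, AllHands in 2pm, OffsitePrep in 1pm

Checking: Retro(1pm) before VendorCall(2pm); OffsitePrep=1pm in [1pm,2pm]; VendorCall=2pm in [2pm,3pm]; AllHands=2pm in [2pm,4pm].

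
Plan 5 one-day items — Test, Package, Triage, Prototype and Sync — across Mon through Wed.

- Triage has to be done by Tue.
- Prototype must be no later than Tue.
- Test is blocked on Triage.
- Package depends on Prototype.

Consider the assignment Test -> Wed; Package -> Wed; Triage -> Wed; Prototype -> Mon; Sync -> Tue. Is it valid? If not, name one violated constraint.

Package depends on Prototype — holds.
Triage has to be done by Tue — violated.
Test is blocked on Triage — violated.
Prototype must be no later than Tue — holds.

No — it violates: Triage has to be done by Tue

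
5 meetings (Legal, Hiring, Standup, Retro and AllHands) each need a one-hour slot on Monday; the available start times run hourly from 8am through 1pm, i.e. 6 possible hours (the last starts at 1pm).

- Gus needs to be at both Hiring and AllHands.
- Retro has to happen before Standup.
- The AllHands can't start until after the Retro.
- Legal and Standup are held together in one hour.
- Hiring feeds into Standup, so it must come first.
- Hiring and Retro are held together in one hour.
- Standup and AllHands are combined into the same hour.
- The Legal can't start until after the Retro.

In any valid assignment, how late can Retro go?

12pm

Downstream work caps Retro at 12pm.
Retro at 12pm is achievable: Standup -> 1pm; AllHands -> 1pm; Retro -> 12pm; Legal -> 1pm; Hiring -> 12pm.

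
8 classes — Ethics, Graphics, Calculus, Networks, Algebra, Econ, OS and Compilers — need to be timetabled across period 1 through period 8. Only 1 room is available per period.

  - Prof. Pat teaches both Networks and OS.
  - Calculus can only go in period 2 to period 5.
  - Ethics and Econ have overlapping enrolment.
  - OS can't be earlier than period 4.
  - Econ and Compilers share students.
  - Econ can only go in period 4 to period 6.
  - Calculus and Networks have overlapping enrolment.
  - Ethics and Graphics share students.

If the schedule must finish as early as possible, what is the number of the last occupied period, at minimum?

period 8

With at most 1 per period and 8 classes, at least 8 periods are needed.
Econ can't be placed before period 4, so the schedule must run through at least period 4.
8 works (last occupied period: period 8): for example Econ=period 4, Algebra=period 7, Compilers=period 8, Ethics=period 1, Networks=period 6, OS=period 5, Graphics=period 3, Calculus=period 2.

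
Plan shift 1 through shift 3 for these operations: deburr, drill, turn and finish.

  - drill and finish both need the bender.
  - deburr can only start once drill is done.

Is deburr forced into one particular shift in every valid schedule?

deburr can be shift 2 (e.g. drill in shift 1; finish in shift 2; deburr in shift 2; turn in shift 1) or shift 3 (e.g. deburr=shift 3; drill=shift 1; turn=shift 1; finish=shift 2).

No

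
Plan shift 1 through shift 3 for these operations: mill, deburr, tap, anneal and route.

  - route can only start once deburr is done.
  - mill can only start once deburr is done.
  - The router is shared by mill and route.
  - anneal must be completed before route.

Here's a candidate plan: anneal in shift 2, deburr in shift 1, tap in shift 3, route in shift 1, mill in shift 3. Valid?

Invalid. anneal must be completed before route.

The router is shared by mill and route — holds.
mill can only start once deburr is done — holds.
anneal must be completed before route — violated.
route can only start once deburr is done — violated.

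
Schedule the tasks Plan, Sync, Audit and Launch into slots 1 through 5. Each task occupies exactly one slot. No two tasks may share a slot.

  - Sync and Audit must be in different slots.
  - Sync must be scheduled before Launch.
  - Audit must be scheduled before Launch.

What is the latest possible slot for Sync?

4

Downstream work caps Sync at 4.
Sync at 4 is achievable: Launch=5, Sync=4, Plan=2, Audit=1.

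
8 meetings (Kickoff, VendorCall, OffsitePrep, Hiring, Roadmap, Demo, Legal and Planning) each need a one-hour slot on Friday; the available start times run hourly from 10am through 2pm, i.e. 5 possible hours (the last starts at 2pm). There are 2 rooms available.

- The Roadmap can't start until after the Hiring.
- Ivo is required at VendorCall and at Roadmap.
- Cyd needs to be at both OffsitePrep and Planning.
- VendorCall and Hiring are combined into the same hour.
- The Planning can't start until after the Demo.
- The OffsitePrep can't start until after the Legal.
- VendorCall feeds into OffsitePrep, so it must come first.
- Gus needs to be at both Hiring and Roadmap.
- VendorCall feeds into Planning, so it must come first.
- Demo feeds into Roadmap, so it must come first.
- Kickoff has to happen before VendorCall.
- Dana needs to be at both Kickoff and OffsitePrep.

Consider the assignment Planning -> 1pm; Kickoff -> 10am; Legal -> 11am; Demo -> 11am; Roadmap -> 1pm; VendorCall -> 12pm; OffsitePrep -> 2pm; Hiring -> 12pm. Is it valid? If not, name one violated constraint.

Yes, all constraints hold

Demo feeds into Roadmap, so it must come first — holds.
The Planning can't start until after the Demo — holds.
Cyd needs to be at both OffsitePrep and Planning — holds.
Ivo is required at VendorCall and at Roadmap — holds.
VendorCall feeds into Planning, so it must come first — holds.
The Roadmap can't start until after the Hiring — holds.
VendorCall feeds into OffsitePrep, so it must come first — holds.
Dana needs to be at both Kickoff and OffsitePrep — holds.
VendorCall and Hiring are combined into the same hour — holds.
Gus needs to be at both Hiring and Roadmap — holds.
The OffsitePrep can't start until after the Legal — holds.
Kickoff has to happen before VendorCall — holds.
There are 2 rooms available — holds.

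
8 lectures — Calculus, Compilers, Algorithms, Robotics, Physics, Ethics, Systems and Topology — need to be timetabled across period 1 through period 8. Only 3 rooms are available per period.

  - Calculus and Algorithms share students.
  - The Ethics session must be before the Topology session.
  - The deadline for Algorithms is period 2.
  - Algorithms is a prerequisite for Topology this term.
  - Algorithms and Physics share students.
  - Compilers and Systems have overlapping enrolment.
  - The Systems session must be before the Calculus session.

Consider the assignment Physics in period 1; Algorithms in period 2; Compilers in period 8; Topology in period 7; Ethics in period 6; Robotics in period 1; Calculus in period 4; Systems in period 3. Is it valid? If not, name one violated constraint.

Yes

Algorithms and Physics share students — holds.
Compilers and Systems have overlapping enrolment — holds.
Calculus and Algorithms share students — holds.
The deadline for Algorithms is period 2 — holds.
The Ethics session must be before the Topology session — holds.
Algorithms is a prerequisite for Topology this term — holds.
The Systems session must be before the Calculus session — holds.
Only 3 rooms are available per period — holds.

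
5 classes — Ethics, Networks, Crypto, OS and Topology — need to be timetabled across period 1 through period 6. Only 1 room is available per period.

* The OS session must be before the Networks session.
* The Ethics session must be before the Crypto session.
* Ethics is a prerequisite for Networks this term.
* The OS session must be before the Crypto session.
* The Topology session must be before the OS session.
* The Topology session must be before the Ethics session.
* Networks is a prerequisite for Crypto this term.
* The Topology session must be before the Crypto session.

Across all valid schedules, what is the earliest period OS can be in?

Precedence pushes OS to at least period 2; downstream work caps OS at period 4.
OS at period 2 is achievable: Ethics in period 3; Networks in period 4; OS in period 2; Topology in period 1; Crypto in period 5.

period 2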